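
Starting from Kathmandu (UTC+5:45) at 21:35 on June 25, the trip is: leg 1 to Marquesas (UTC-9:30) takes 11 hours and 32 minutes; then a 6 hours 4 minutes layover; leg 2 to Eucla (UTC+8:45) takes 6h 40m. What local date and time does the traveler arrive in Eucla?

00:51 on June 27

Convert departure to UTC: 21:35 − 5:45 = 15:50 UTC on Jun 25.
Add 11 hours 32 minutes leg 1 → 03:22 UTC (Jun 26).
Add 6 hours and 4 minutes layover in Marquesas → 09:26 UTC.
Add 6 hours and 40 minutes leg 2 → 16:06 UTC.
Eucla is UTC+8:45, so local arrival = 16:06 + 8:45 = 00:51 on Jun 27.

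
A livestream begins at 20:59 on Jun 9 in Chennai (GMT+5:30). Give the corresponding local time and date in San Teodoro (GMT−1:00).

14:29 on June 9

In UTC: 20:59 − 5:30 = 15:29 on Jun 9.
San Teodoro is UTC−1:00: 15:29 − 1:00 = 14:29 on Jun 9.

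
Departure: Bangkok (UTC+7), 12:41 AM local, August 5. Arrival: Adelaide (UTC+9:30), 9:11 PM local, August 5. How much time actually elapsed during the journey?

Departure in UTC: 12:41 AM − 7:00 = 5:41 PM on Aug 4.
Arrival in UTC: 9:11 PM − 9:30 = 11:41 AM on Aug 5.
Elapsed = 11:41 AM − 5:41 PM (+1 day) = 18 hours.

18 hours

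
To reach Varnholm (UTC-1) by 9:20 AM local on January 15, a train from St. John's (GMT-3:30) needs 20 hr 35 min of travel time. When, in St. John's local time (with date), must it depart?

10:15 AM on January 14

Target arrival in UTC: 9:20 AM + 1:00 = 10:20 AM on Jan 15.
Subtract 20 hours and 35 minutes → departure 1:45 PM UTC on Jan 14.
St. John's is UTC−3:30: 1:45 PM − 3:30 = 10:15 AM on Jan 14.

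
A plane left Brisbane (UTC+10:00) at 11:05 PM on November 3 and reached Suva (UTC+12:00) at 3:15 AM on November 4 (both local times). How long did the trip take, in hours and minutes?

Departure in UTC: 11:05 PM − 10:00 = 1:05 PM on Nov 3.
Arrival in UTC: 3:15 AM − 12:00 = 3:15 PM on Nov 3.
Elapsed = 3:15 PM − 1:05 PM = 2 hours 10 minutes.

2 hours 10 minutes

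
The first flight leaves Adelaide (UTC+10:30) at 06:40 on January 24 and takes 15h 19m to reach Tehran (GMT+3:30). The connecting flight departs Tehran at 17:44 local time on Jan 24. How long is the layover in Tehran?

2 hours 45 minutes

Convert departure to UTC: 06:40 − 10:30 = 20:10 UTC on Jan 23.
Add 15 hours and 19 minutes flight time → 11:29 UTC (Jan 24).
Tehran is UTC+3:30, so local arrival = 11:29 + 3:30 = 14:59 on Jan 24.
Layover = 17:44 − 14:59 = 2 hours 45 minutes.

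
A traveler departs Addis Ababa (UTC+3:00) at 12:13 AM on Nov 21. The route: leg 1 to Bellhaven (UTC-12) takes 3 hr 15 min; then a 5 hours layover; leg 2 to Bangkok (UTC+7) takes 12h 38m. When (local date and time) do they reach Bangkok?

Convert departure to UTC: 12:13 AM − 3:00 = 9:13 PM UTC on Nov 20.
Add 3 hours 15 minutes leg 1 → 12:28 AM UTC (Nov 21).
Add 5 hours layover in Bellhaven → 5:28 AM UTC.
Add 12 hours 38 minutes leg 2 → 6:06 PM UTC.
Bangkok is UTC+7:00, so local arrival = 6:06 PM + 7:00 = 1:06 AM on Nov 22.

1:06 AM on Nov 22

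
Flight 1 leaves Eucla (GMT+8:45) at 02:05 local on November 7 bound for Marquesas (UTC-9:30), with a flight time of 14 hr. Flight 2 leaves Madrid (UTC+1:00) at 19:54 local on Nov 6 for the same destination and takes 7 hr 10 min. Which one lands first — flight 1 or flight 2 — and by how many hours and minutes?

Flight 1 in UTC: 02:05 − 8:45 = 17:20 on Nov 6.
+14 hours → arrive 07:20 UTC on Nov 7.
Flight 2 in UTC: 19:54 − 1:00 = 18:54 on Nov 6.
+7 hours and 10 minutes → arrive 02:04 UTC on Nov 7.
Flight 2 lands earlier by 5 hours 16 minutes.

the second, by 5 hours 16 minutes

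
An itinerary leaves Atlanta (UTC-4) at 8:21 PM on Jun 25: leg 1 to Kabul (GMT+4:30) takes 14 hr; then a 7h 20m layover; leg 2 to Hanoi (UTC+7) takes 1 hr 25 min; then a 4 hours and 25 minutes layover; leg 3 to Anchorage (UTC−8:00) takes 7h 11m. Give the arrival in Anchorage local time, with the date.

Convert departure to UTC: 8:21 PM + 4:00 = 12:21 AM UTC on Jun 26.
Add 14 hours leg 1 → 2:21 PM UTC.
Add 7 hours and 20 minutes layover in Kabul → 9:41 PM UTC.
Add 1 hour 25 minutes leg 2 → 11:06 PM UTC.
Add 4 hours 25 minutes layover in Hanoi → 3:31 AM UTC (Jun 27).
Add 7 hours 11 minutes leg 3 → 10:42 AM UTC.
Anchorage is UTC−8:00, so local arrival = 10:42 AM − 8:00 = 2:42 AM on Jun 27.

2:42 AM on Jun 27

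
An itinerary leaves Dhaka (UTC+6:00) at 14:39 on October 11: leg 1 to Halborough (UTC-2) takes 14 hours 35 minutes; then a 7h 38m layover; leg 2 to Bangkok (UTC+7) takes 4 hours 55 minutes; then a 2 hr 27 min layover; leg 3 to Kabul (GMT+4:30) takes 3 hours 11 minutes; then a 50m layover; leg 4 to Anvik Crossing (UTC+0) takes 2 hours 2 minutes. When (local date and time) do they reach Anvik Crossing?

20:17 on October 12

Convert departure to UTC: 14:39 − 6:00 = 08:39 UTC on Oct 11.
Add 14 hours and 35 minutes leg 1 → 23:14 UTC.
Add 7 hours and 38 minutes layover in Halborough → 06:52 UTC (Oct 12).
Add 4 hours and 55 minutes leg 2 → 11:47 UTC.
Add 2 hours and 27 minutes layover in Bangkok → 14:14 UTC.
Add 3 hours and 11 minutes leg 3 → 17:25 UTC.
Add 50 minutes layover in Kabul → 18:15 UTC.
Add 2 hours and 2 minutes leg 4 → 20:17 UTC.
Anvik Crossing is UTC+0, so local arrival is the same: 20:17 on Oct 12.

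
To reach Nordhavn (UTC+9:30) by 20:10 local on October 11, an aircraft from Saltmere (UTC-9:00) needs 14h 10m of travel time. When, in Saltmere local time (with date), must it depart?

11:30 on October 10

Target arrival in UTC: 20:10 − 9:30 = 10:40 on Oct 11.
Subtract 14 hours and 10 minutes → departure 20:30 UTC on Oct 10.
Saltmere is UTC−9:00: 20:30 − 9:00 = 11:30 on Oct 10.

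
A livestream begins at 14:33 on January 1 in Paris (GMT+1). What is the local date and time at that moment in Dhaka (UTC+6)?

19:33 on January 1

Dhaka is 5:00 ahead of Paris.
Shift by the zone difference: 14:33 + 5:00 = 19:33 on Jan 1 in Dhaka.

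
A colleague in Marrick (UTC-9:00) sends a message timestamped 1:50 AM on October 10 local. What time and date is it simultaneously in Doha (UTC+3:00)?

1:50 PM on October 10

In UTC: 1:50 AM + 9:00 = 10:50 AM on Oct 10.
Doha is UTC+3:00: 10:50 AM + 3:00 = 1:50 PM on Oct 10.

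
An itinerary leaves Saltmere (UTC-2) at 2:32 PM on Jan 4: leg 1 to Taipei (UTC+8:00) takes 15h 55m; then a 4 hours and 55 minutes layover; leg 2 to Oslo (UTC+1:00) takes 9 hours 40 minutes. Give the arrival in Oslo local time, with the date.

Convert departure to UTC: 2:32 PM + 2:00 = 4:32 PM UTC on Jan 4.
Add 15 hours and 55 minutes leg 1 → 8:27 AM UTC (Jan 5).
Add 4 hours 55 minutes layover in Taipei → 1:22 PM UTC.
Add 9 hours 40 minutes leg 2 → 11:02 PM UTC.
Oslo is UTC+1:00, so local arrival = 11:02 PM + 1:00 = 12:02 AM on Jan 6.

12:02 AM on January 6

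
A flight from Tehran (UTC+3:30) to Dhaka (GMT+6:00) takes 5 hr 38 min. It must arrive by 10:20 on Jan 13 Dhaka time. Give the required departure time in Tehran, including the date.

02:12 on Jan 13

Target arrival in UTC: 10:20 − 6:00 = 04:20 on Jan 13.
Subtract 5 hours and 38 minutes → departure 22:42 UTC on Jan 12.
Tehran is UTC+3:30: 22:42 + 3:30 = 02:12 on Jan 13.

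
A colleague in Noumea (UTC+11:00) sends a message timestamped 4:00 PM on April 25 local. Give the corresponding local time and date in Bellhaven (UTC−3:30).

1:30 AM on Apr 25

In UTC: 4:00 PM − 11:00 = 5:00 AM on Apr 25.
Bellhaven is UTC−3:30: 5:00 AM − 3:30 = 1:30 AM on Apr 25.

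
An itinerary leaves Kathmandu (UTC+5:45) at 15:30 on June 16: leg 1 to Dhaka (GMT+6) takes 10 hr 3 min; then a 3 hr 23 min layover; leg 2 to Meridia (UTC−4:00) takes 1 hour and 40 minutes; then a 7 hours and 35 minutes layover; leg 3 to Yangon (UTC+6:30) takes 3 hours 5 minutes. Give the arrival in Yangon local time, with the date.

Convert departure to UTC: 15:30 − 5:45 = 09:45 UTC on Jun 16.
Add 10 hours 3 minutes leg 1 → 19:48 UTC.
Add 3 hours and 23 minutes layover in Dhaka → 23:11 UTC.
Add 1 hour 40 minutes leg 2 → 00:51 UTC (Jun 17).
Add 7 hours and 35 minutes layover in Meridia → 08:26 UTC.
Add 3 hours and 5 minutes leg 3 → 11:31 UTC.
Yangon is UTC+6:30, so local arrival = 11:31 + 6:30 = 18:01 on Jun 17.

18:01 on June 17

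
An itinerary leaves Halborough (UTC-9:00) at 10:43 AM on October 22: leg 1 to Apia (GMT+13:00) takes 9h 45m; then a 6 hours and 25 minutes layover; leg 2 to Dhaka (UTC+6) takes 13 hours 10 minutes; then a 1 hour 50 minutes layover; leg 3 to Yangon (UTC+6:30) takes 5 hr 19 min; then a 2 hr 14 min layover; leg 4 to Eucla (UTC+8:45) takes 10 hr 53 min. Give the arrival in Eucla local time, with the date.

Convert departure to UTC: 10:43 AM + 9:00 = 7:43 PM UTC on Oct 22.
Add 9 hours 45 minutes leg 1 → 5:28 AM UTC (Oct 23).
Add 6 hours 25 minutes layover in Apia → 11:53 AM UTC.
Add 13 hours 10 minutes leg 2 → 1:03 AM UTC (Oct 24).
Add 1 hour 50 minutes layover in Dhaka → 2:53 AM UTC.
Add 5 hours and 19 minutes leg 3 → 8:12 AM UTC.
Add 2 hours and 14 minutes layover in Yangon → 10:26 AM UTC.
Add 10 hours 53 minutes leg 4 → 9:19 PM UTC.
Eucla is UTC+8:45, so local arrival = 9:19 PM + 8:45 = 6:04 AM on Oct 25.

6:04 AM on October 25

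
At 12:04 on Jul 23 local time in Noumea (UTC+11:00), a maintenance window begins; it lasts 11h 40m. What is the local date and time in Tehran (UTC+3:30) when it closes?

16:14 on Jul 23

Convert start to UTC: 12:04 − 11:00 = 01:04 UTC on Jul 23.
Add 11 hours and 40 minutes duration → 12:44 UTC.
Tehran is UTC+3:30, so local end time = 12:44 + 3:30 = 16:14 on Jul 23.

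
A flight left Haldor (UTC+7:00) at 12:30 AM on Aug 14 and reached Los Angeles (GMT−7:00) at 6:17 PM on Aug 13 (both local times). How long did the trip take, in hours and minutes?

7 hours 47 minutes

Departure in UTC: 12:30 AM − 7:00 = 5:30 PM on Aug 13.
Arrival in UTC: 6:17 PM + 7:00 = 1:17 AM on Aug 14.
Elapsed = 1:17 AM − 5:30 PM (+1 day) = 7 hours 47 minutes.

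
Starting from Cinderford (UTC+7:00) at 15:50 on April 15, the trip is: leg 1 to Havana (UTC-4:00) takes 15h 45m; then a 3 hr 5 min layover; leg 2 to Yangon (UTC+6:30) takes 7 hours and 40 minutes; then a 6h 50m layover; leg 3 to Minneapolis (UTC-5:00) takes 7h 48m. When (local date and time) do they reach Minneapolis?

Convert departure to UTC: 15:50 − 7:00 = 08:50 UTC on Apr 15.
Add 15 hours and 45 minutes leg 1 → 00:35 UTC (Apr 16).
Add 3 hours 5 minutes layover in Havana → 03:40 UTC.
Add 7 hours and 40 minutes leg 2 → 11:20 UTC.
Add 6 hours 50 minutes layover in Yangon → 18:10 UTC.
Add 7 hours and 48 minutes leg 3 → 01:58 UTC (Apr 17).
Minneapolis is UTC−5:00, so local arrival = 01:58 − 5:00 = 20:58 on Apr 16.

20:58 on April 16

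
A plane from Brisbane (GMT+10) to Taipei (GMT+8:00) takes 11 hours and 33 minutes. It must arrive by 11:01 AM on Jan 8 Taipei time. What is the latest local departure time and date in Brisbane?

Target arrival in UTC: 11:01 AM − 8:00 = 3:01 AM on Jan 8.
Subtract 11 hours 33 minutes → departure 3:28 PM UTC on Jan 7.
Brisbane is UTC+10:00: 3:28 PM + 10:00 = 1:28 AM on Jan 8.

1:28 AM on January 8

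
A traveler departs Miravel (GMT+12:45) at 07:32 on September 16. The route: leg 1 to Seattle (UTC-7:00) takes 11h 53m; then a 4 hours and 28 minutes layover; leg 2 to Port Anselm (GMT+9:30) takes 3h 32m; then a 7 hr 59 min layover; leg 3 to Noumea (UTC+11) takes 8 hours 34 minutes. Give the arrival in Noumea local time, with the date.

Convert departure to UTC: 07:32 − 12:45 = 18:47 UTC on Sep 15.
Add 11 hours and 53 minutes leg 1 → 06:40 UTC (Sep 16).
Add 4 hours 28 minutes layover in Seattle → 11:08 UTC.
Add 3 hours and 32 minutes leg 2 → 14:40 UTC.
Add 7 hours and 59 minutes layover in Port Anselm → 22:39 UTC.
Add 8 hours and 34 minutes leg 3 → 07:13 UTC (Sep 17).
Noumea is UTC+11:00, so local arrival = 07:13 + 11:00 = 18:13 on Sep 17.

18:13 on Sep 17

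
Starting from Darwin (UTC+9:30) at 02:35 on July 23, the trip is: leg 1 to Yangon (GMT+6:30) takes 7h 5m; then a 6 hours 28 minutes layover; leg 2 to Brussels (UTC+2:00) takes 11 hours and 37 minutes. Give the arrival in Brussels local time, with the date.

20:15 on Jul 23

Convert departure to UTC: 02:35 − 9:30 = 17:05 UTC on Jul 22.
Add 7 hours and 5 minutes leg 1 → 00:10 UTC (Jul 23).
Add 6 hours and 28 minutes layover in Yangon → 06:38 UTC.
Add 11 hours 37 minutes leg 2 → 18:15 UTC.
Brussels is UTC+2:00, so local arrival = 18:15 + 2:00 = 20:15 on Jul 23.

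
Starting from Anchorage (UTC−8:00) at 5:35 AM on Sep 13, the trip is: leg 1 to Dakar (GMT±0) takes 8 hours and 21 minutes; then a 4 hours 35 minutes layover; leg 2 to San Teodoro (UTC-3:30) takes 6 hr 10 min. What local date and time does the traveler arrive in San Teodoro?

Convert departure to UTC: 5:35 AM + 8:00 = 1:35 PM UTC on Sep 13.
Add 8 hours and 21 minutes leg 1 → 9:56 PM UTC.
Add 4 hours 35 minutes layover in Dakar → 2:31 AM UTC (Sep 14).
Add 6 hours and 10 minutes leg 2 → 8:41 AM UTC.
San Teodoro is UTC−3:30, so local arrival = 8:41 AM − 3:30 = 5:11 AM on Sep 14.

5:11 AM on September 14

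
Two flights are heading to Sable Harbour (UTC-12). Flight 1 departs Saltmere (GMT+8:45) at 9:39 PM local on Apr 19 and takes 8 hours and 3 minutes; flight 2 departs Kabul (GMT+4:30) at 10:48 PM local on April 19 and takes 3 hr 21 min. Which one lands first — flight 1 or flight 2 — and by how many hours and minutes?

the first, by 42 minutes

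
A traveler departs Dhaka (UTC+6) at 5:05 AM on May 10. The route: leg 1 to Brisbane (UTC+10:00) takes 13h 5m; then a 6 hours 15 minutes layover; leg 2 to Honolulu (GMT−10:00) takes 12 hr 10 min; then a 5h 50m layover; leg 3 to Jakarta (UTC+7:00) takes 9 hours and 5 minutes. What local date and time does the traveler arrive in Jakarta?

Convert departure to UTC: 5:05 AM − 6:00 = 11:05 PM UTC on May 9.
Add 13 hours 5 minutes leg 1 → 12:10 PM UTC (May 10).
Add 6 hours and 15 minutes layover in Brisbane → 6:25 PM UTC.
Add 12 hours 10 minutes leg 2 → 6:35 AM UTC (May 11).
Add 5 hours 50 minutes layover in Honolulu → 12:25 PM UTC.
Add 9 hours and 5 minutes leg 3 → 9:30 PM UTC.
Jakarta is UTC+7:00, so local arrival = 9:30 PM + 7:00 = 4:30 AM on May 12.

4:30 AM on May 12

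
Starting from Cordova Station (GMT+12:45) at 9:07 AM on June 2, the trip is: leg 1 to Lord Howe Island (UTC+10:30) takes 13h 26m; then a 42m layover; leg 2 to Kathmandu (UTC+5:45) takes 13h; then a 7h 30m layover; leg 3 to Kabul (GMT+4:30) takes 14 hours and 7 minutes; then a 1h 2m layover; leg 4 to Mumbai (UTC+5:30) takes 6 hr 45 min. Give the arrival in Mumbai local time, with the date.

10:24 AM on Jun 4

Convert departure to UTC: 9:07 AM − 12:45 = 8:22 PM UTC on Jun 1.
Add 13 hours 26 minutes leg 1 → 9:48 AM UTC (Jun 2).
Add 42 minutes layover in Lord Howe Island → 10:30 AM UTC.
Add 13 hours leg 2 → 11:30 PM UTC.
Add 7 hours and 30 minutes layover in Kathmandu → 7:00 AM UTC (Jun 3).
Add 14 hours and 7 minutes leg 3 → 9:07 PM UTC.
Add 1 hour and 2 minutes layover in Kabul → 10:09 PM UTC.
Add 6 hours and 45 minutes leg 4 → 4:54 AM UTC (Jun 4).
Mumbai is UTC+5:30, so local arrival = 4:54 AM + 5:30 = 10:24 AM on Jun 4.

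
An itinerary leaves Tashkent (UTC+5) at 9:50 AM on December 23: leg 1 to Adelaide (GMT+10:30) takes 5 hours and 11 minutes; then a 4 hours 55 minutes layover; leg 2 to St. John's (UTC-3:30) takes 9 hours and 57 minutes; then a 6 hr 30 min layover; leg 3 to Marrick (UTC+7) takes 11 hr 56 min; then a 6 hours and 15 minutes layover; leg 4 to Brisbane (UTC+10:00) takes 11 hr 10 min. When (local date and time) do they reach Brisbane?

10:44 PM on December 25

Convert departure to UTC: 9:50 AM − 5:00 = 4:50 AM UTC on Dec 23.
Add 5 hours 11 minutes leg 1 → 10:01 AM UTC.
Add 4 hours 55 minutes layover in Adelaide → 2:56 PM UTC.
Add 9 hours and 57 minutes leg 2 → 12:53 AM UTC (Dec 24).
Add 6 hours 30 minutes layover in St. John's → 7:23 AM UTC.
Add 11 hours 56 minutes leg 3 → 7:19 PM UTC.
Add 6 hours 15 minutes layover in Marrick → 1:34 AM UTC (Dec 25).
Add 11 hours and 10 minutes leg 4 → 12:44 PM UTC.
Brisbane is UTC+10:00, so local arrival = 12:44 PM + 10:00 = 10:44 PM on Dec 25.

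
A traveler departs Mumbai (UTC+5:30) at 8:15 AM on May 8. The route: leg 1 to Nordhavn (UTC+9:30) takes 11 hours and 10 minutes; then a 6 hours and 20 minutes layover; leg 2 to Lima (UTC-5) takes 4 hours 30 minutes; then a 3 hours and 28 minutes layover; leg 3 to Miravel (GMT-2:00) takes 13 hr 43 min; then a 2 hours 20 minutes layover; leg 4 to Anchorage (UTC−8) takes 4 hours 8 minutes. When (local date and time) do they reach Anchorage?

4:24 PM on May 9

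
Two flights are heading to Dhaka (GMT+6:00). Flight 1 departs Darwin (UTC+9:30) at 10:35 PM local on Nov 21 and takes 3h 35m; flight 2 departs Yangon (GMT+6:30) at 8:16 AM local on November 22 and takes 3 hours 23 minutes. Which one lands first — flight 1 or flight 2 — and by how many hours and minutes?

Flight 1 in UTC: 10:35 PM − 9:30 = 1:05 PM on Nov 21.
+3 hours and 35 minutes → arrive 4:40 PM UTC on Nov 21.
Flight 2 in UTC: 8:16 AM − 6:30 = 1:46 AM on Nov 22.
+3 hours 23 minutes → arrive 5:09 AM UTC on Nov 22.
Flight 1 lands earlier by 12 hours 29 minutes.

the first, by 12 hours 29 minutes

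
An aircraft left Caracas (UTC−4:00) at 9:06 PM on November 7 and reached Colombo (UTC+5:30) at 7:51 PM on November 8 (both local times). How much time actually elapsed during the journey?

Departure in UTC: 9:06 PM + 4:00 = 1:06 AM on Nov 8.
Arrival in UTC: 7:51 PM − 5:30 = 2:21 PM on Nov 8.
Elapsed = 2:21 PM − 1:06 AM = 13 hours 15 minutes.

13 hours 15 minutes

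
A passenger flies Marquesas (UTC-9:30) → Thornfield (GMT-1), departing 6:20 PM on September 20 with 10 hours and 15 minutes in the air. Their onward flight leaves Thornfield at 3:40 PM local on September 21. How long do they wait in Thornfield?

Convert departure to UTC: 6:20 PM + 9:30 = 3:50 AM UTC on Sep 21.
Add 10 hours 15 minutes flight time → 2:05 PM UTC.
Thornfield is UTC−1:00, so local arrival = 2:05 PM − 1:00 = 1:05 PM on Sep 21.
Layover = 3:40 PM − 1:05 PM = 2 hours 35 minutes.

2 hours 35 minutes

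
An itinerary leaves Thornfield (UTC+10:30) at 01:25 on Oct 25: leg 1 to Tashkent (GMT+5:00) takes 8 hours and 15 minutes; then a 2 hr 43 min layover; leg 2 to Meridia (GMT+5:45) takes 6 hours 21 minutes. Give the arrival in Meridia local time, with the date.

Convert departure to UTC: 01:25 − 10:30 = 14:55 UTC on Oct 24.
Add 8 hours and 15 minutes leg 1 → 23:10 UTC.
Add 2 hours 43 minutes layover in Tashkent → 01:53 UTC (Oct 25).
Add 6 hours and 21 minutes leg 2 → 08:14 UTC.
Meridia is UTC+5:45, so local arrival = 08:14 + 5:45 = 13:59 on Oct 25.

13:59 on Oct 25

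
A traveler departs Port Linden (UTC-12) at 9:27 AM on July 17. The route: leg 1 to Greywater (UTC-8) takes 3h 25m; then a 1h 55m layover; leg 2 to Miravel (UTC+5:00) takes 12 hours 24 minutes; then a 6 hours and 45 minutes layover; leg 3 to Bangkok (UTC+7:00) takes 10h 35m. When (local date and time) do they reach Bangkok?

Convert departure to UTC: 9:27 AM + 12:00 = 9:27 PM UTC on Jul 17.
Add 3 hours 25 minutes leg 1 → 12:52 AM UTC (Jul 18).
Add 1 hour 55 minutes layover in Greywater → 2:47 AM UTC.
Add 12 hours and 24 minutes leg 2 → 3:11 PM UTC.
Add 6 hours 45 minutes layover in Miravel → 9:56 PM UTC.
Add 10 hours and 35 minutes leg 3 → 8:31 AM UTC (Jul 19).
Bangkok is UTC+7:00, so local arrival = 8:31 AM + 7:00 = 3:31 PM on Jul 19.

3:31 PM on July 19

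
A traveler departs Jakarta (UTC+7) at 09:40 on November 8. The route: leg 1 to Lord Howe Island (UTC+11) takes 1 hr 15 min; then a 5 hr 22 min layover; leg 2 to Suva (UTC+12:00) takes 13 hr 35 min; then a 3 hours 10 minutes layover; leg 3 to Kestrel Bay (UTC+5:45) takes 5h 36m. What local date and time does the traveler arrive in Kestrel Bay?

Convert departure to UTC: 09:40 − 7:00 = 02:40 UTC on Nov 8.
Add 1 hour and 15 minutes leg 1 → 03:55 UTC.
Add 5 hours 22 minutes layover in Lord Howe Island → 09:17 UTC.
Add 13 hours 35 minutes leg 2 → 22:52 UTC.
Add 3 hours 10 minutes layover in Suva → 02:02 UTC (Nov 9).
Add 5 hours and 36 minutes leg 3 → 07:38 UTC.
Kestrel Bay is UTC+5:45, so local arrival = 07:38 + 5:45 = 13:23 on Nov 9.

13:23 on November 9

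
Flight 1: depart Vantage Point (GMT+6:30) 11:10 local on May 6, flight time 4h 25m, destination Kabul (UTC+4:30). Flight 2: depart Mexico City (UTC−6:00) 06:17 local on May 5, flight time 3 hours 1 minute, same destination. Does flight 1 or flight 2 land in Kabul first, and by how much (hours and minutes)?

Flight 1 in UTC: 11:10 − 6:30 = 04:40 on May 6.
+4 hours 25 minutes → arrive 09:05 UTC on May 6.
Flight 2 in UTC: 06:17 + 6:00 = 12:17 on May 5.
+3 hours 1 minute → arrive 15:18 UTC on May 5.
Flight 2 lands earlier by 17 hours 47 minutes.

the second, by 17 hours 47 minutes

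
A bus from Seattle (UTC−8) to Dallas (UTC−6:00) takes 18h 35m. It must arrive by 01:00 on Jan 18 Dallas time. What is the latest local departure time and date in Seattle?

Target arrival in UTC: 01:00 + 6:00 = 07:00 on Jan 18.
Subtract 18 hours and 35 minutes → departure 12:25 UTC on Jan 17.
Seattle is UTC−8:00: 12:25 − 8:00 = 04:25 on Jan 17.

04:25 on January 17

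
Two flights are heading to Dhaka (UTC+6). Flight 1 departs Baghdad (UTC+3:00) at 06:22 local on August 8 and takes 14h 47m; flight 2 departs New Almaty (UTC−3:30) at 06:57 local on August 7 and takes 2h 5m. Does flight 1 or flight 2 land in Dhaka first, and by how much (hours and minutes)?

Flight 1 in UTC: 06:22 − 3:00 = 03:22 on Aug 8.
+14 hours and 47 minutes → arrive 18:09 UTC on Aug 8.
Flight 2 in UTC: 06:57 + 3:30 = 10:27 on Aug 7.
+2 hours and 5 minutes → arrive 12:32 UTC on Aug 7.
Flight 2 lands earlier by 29 hours 37 minutes.

the second, by 29 hours 37 minutes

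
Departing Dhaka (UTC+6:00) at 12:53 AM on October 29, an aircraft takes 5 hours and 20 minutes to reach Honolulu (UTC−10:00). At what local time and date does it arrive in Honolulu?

Honolulu is 16:00 behind Dhaka.
After 5 hours 20 minutes it is 6:13 AM in Dhaka.
Shift by the zone difference: 6:13 AM − 16:00 = 2:13 PM on Oct 28 in Honolulu.

2:13 PM on October 28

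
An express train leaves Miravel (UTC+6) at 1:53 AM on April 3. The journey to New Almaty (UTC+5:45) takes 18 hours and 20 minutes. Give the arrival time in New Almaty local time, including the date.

7:58 PM on April 3

Convert departure to UTC: 1:53 AM − 6:00 = 7:53 PM UTC on Apr 2.
Add 18 hours and 20 minutes travel time → 2:13 PM UTC (Apr 3).
New Almaty is UTC+5:45, so local arrival = 2:13 PM + 5:45 = 7:58 PM on Apr 3.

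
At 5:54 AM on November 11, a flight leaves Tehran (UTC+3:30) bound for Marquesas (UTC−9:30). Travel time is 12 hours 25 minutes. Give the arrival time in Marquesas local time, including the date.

Marquesas is 13:00 behind Tehran.
After 12 hours and 25 minutes it is 6:19 PM in Tehran.
Shift by the zone difference: 6:19 PM − 13:00 = 5:19 AM on Nov 11 in Marquesas.

5:19 AM on November 11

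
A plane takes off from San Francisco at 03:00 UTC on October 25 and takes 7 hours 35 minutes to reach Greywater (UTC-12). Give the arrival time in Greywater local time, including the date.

Departure is given in UTC: 03:00 on Oct 25.
Add 7 hours and 35 minutes → 10:35 UTC.
Greywater is UTC−12:00: 10:35 − 12:00 = 22:35 on Oct 24.

22:35 on October 24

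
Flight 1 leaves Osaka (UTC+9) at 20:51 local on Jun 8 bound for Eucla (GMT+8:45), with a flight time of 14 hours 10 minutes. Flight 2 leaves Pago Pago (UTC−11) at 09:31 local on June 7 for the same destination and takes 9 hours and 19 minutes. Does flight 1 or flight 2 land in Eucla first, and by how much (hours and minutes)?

Flight 1 in UTC: 20:51 − 9:00 = 11:51 on Jun 8.
+14 hours 10 minutes → arrive 02:01 UTC on Jun 9.
Flight 2 in UTC: 09:31 + 11:00 = 20:31 on Jun 7.
+9 hours 19 minutes → arrive 05:50 UTC on Jun 8.
Flight 2 lands earlier by 20 hours 11 minutes.

the second, by 20 hours 11 minutes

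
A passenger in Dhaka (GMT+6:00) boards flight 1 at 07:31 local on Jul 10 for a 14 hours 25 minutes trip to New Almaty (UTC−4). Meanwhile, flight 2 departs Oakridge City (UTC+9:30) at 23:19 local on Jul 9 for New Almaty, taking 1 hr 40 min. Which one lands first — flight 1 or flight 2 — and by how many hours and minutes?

the second, by 24 hours 27 minutes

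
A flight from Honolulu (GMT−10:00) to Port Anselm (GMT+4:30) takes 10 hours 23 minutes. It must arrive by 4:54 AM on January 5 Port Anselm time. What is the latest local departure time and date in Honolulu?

4:01 AM on Jan 4

Target arrival in UTC: 4:54 AM − 4:30 = 12:24 AM on Jan 5.
Subtract 10 hours and 23 minutes → departure 2:01 PM UTC on Jan 4.
Honolulu is UTC−10:00: 2:01 PM − 10:00 = 4:01 AM on Jan 4.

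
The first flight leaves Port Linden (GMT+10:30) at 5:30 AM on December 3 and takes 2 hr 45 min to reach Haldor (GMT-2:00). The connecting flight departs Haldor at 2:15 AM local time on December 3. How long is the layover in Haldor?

Convert departure to UTC: 5:30 AM − 10:30 = 7:00 PM UTC on Dec 2.
Add 2 hours 45 minutes flight time → 9:45 PM UTC.
Haldor is UTC−2:00, so local arrival = 9:45 PM − 2:00 = 7:45 PM on Dec 2.
Layover = 2:15 AM − 7:45 PM (+1 day) = 6 hours 30 minutes.

6 hours 30 minutes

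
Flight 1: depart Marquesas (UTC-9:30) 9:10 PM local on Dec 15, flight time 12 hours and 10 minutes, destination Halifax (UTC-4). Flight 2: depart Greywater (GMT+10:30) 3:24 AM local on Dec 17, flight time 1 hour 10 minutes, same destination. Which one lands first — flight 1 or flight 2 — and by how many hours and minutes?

the second, by 46 minutes

Flight 1 in UTC: 9:10 PM + 9:30 = 6:40 AM on Dec 16.
+12 hours 10 minutes → arrive 6:50 PM UTC on Dec 16.
Flight 2 in UTC: 3:24 AM − 10:30 = 4:54 PM on Dec 16.
+1 hour 10 minutes → arrive 6:04 PM UTC on Dec 16.
Flight 2 lands earlier by 46 minutes.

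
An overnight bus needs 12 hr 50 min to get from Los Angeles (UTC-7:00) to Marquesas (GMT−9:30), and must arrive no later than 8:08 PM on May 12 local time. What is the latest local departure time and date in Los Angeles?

9:48 AM on May 12

Target arrival in UTC: 8:08 PM + 9:30 = 5:38 AM on May 13.
Subtract 12 hours and 50 minutes → departure 4:48 PM UTC on May 12.
Los Angeles is UTC−7:00: 4:48 PM − 7:00 = 9:48 AM on May 12.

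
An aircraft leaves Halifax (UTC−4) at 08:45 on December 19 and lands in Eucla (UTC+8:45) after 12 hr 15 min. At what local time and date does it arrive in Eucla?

Convert departure to UTC: 08:45 + 4:00 = 12:45 UTC on Dec 19.
Add 12 hours 15 minutes travel time → 01:00 UTC (Dec 20).
Eucla is UTC+8:45, so local arrival = 01:00 + 8:45 = 09:45 on Dec 20.

09:45 on December 20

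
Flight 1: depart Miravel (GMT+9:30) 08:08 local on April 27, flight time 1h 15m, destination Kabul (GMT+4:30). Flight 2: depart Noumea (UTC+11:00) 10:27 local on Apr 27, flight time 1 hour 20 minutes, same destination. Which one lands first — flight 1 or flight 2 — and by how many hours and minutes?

Flight 1 in UTC: 08:08 − 9:30 = 22:38 on Apr 26.
+1 hour 15 minutes → arrive 23:53 UTC on Apr 26.
Flight 2 in UTC: 10:27 − 11:00 = 23:27 on Apr 26.
+1 hour and 20 minutes → arrive 00:47 UTC on Apr 27.
Flight 1 lands earlier by 54 minutes.

the first, by 54 minutes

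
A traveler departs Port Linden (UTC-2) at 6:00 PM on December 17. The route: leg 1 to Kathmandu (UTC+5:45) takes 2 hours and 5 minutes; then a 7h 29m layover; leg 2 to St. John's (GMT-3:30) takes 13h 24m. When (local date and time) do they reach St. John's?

3:28 PM on Dec 18

Convert departure to UTC: 6:00 PM + 2:00 = 8:00 PM UTC on Dec 17.
Add 2 hours and 5 minutes leg 1 → 10:05 PM UTC.
Add 7 hours 29 minutes layover in Kathmandu → 5:34 AM UTC (Dec 18).
Add 13 hours 24 minutes leg 2 → 6:58 PM UTC.
St. John's is UTC−3:30, so local arrival = 6:58 PM − 3:30 = 3:28 PM on Dec 18.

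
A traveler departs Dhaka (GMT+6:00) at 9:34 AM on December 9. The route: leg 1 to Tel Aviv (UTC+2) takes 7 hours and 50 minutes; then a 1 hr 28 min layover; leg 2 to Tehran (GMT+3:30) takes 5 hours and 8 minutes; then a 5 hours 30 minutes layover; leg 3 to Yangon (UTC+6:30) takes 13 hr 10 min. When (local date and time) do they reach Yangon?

7:10 PM on Dec 10

Convert departure to UTC: 9:34 AM − 6:00 = 3:34 AM UTC on Dec 9.
Add 7 hours 50 minutes leg 1 → 11:24 AM UTC.
Add 1 hour and 28 minutes layover in Tel Aviv → 12:52 PM UTC.
Add 5 hours and 8 minutes leg 2 → 6:00 PM UTC.
Add 5 hours 30 minutes layover in Tehran → 11:30 PM UTC.
Add 13 hours 10 minutes leg 3 → 12:40 PM UTC (Dec 10).
Yangon is UTC+6:30, so local arrival = 12:40 PM + 6:30 = 7:10 PM on Dec 10.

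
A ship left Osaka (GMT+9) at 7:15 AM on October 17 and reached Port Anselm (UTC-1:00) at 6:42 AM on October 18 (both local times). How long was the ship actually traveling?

Departure in UTC: 7:15 AM − 9:00 = 10:15 PM on Oct 16.
Arrival in UTC: 6:42 AM + 1:00 = 7:42 AM on Oct 18.
Elapsed = 7:42 AM − 10:15 PM (+2 days) = 33 hours 27 minutes.

33 hours 27 minutes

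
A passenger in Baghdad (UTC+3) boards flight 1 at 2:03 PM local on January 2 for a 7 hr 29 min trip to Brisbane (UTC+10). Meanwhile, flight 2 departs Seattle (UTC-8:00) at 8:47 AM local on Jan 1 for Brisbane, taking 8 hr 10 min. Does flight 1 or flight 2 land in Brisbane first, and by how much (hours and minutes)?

Flight 1 in UTC: 2:03 PM − 3:00 = 11:03 AM on Jan 2.
+7 hours and 29 minutes → arrive 6:32 PM UTC on Jan 2.
Flight 2 in UTC: 8:47 AM + 8:00 = 4:47 PM on Jan 1.
+8 hours and 10 minutes → arrive 12:57 AM UTC on Jan 2.
Flight 2 lands earlier by 17 hours 35 minutes.

the second, by 17 hours 35 minutes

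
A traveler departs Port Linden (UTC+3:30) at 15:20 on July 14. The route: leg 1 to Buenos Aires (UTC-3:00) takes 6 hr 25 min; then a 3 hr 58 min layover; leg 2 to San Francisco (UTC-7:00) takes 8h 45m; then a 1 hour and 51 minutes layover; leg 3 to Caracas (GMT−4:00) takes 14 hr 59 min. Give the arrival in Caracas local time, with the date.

19:48 on Jul 15

Convert departure to UTC: 15:20 − 3:30 = 11:50 UTC on Jul 14.
Add 6 hours and 25 minutes leg 1 → 18:15 UTC.
Add 3 hours 58 minutes layover in Buenos Aires → 22:13 UTC.
Add 8 hours 45 minutes leg 2 → 06:58 UTC (Jul 15).
Add 1 hour and 51 minutes layover in San Francisco → 08:49 UTC.
Add 14 hours 59 minutes leg 3 → 23:48 UTC.
Caracas is UTC−4:00, so local arrival = 23:48 − 4:00 = 19:48 on Jul 15.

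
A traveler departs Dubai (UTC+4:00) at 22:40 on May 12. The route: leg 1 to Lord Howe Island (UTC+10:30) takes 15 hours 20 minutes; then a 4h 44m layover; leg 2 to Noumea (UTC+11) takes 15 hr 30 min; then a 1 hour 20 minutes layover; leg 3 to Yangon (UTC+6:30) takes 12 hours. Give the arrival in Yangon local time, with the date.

02:04 on May 15

Convert departure to UTC: 22:40 − 4:00 = 18:40 UTC on May 12.
Add 15 hours 20 minutes leg 1 → 10:00 UTC (May 13).
Add 4 hours 44 minutes layover in Lord Howe Island → 14:44 UTC.
Add 15 hours and 30 minutes leg 2 → 06:14 UTC (May 14).
Add 1 hour 20 minutes layover in Noumea → 07:34 UTC.
Add 12 hours leg 3 → 19:34 UTC.
Yangon is UTC+6:30, so local arrival = 19:34 + 6:30 = 02:04 on May 15.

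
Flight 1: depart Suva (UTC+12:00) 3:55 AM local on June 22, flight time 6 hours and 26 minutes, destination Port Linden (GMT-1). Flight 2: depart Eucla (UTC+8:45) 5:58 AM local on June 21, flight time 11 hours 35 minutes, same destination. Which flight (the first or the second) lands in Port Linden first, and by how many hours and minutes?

the second, by 13 hours 33 minutes

Flight 1 in UTC: 3:55 AM − 12:00 = 3:55 PM on Jun 21.
+6 hours 26 minutes → arrive 10:21 PM UTC on Jun 21.
Flight 2 in UTC: 5:58 AM − 8:45 = 9:13 PM on Jun 20.
+11 hours and 35 minutes → arrive 8:48 AM UTC on Jun 21.
Flight 2 lands earlier by 13 hours 33 minutes.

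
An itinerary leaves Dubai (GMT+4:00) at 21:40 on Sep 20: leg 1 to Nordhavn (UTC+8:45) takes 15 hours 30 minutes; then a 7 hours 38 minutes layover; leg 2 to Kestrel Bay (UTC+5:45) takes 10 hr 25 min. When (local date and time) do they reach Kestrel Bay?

08:58 on September 22

Convert departure to UTC: 21:40 − 4:00 = 17:40 UTC on Sep 20.
Add 15 hours 30 minutes leg 1 → 09:10 UTC (Sep 21).
Add 7 hours 38 minutes layover in Nordhavn → 16:48 UTC.
Add 10 hours and 25 minutes leg 2 → 03:13 UTC (Sep 22).
Kestrel Bay is UTC+5:45, so local arrival = 03:13 + 5:45 = 08:58 on Sep 22.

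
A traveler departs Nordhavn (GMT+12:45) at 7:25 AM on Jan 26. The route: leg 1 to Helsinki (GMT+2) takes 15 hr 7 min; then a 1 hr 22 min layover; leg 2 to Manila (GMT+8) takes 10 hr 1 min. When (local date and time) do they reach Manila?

5:10 AM on January 27

Convert departure to UTC: 7:25 AM − 12:45 = 6:40 PM UTC on Jan 25.
Add 15 hours and 7 minutes leg 1 → 9:47 AM UTC (Jan 26).
Add 1 hour 22 minutes layover in Helsinki → 11:09 AM UTC.
Add 10 hours and 1 minute leg 2 → 9:10 PM UTC.
Manila is UTC+8:00, so local arrival = 9:10 PM + 8:00 = 5:10 AM on Jan 27.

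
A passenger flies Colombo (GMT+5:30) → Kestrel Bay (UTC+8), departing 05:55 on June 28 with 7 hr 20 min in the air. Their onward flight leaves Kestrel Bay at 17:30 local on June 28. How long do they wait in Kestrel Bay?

1 hour 45 minutes

Convert departure to UTC: 05:55 − 5:30 = 00:25 UTC on Jun 28.
Add 7 hours and 20 minutes flight time → 07:45 UTC.
Kestrel Bay is UTC+8:00, so local arrival = 07:45 + 8:00 = 15:45 on Jun 28.
Layover = 17:30 − 15:45 = 1 hour 45 minutes.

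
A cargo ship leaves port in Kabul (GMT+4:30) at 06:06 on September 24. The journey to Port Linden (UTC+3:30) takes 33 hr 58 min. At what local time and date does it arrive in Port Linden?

Convert departure to UTC: 06:06 − 4:30 = 01:36 UTC on Sep 24.
Add 33 hours 58 minutes travel time → 11:34 UTC (Sep 25).
Port Linden is UTC+3:30, so local arrival = 11:34 + 3:30 = 15:04 on Sep 25.

15:04 on Sep 25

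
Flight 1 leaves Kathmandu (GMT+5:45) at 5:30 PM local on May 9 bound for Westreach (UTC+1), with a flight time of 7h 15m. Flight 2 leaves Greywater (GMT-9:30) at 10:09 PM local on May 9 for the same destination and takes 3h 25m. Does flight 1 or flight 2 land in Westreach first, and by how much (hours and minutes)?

Flight 1 in UTC: 5:30 PM − 5:45 = 11:45 AM on May 9.
+7 hours 15 minutes → arrive 7:00 PM UTC on May 9.
Flight 2 in UTC: 10:09 PM + 9:30 = 7:39 AM on May 10.
+3 hours 25 minutes → arrive 11:04 AM UTC on May 10.
Flight 1 lands earlier by 16 hours 4 minutes.

the first, by 16 hours 4 minutes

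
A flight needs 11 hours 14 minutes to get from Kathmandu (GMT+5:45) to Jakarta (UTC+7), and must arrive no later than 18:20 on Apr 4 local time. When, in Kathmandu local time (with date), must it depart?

Target arrival in UTC: 18:20 − 7:00 = 11:20 on Apr 4.
Subtract 11 hours and 14 minutes → departure 00:06 UTC on Apr 4.
Kathmandu is UTC+5:45: 00:06 + 5:45 = 05:51 on Apr 4.

05:51 on April 4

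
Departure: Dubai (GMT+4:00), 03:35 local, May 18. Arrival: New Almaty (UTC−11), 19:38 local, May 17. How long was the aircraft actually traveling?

7 hours 3 minutes

Departure in UTC: 03:35 − 4:00 = 23:35 on May 17.
Arrival in UTC: 19:38 + 11:00 = 06:38 on May 18.
Elapsed = 06:38 − 23:35 (+1 day) = 7 hours 3 minutes.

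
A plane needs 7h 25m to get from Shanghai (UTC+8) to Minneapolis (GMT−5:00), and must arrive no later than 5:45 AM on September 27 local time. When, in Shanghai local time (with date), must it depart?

11:20 AM on Sep 27

Target arrival in UTC: 5:45 AM + 5:00 = 10:45 AM on Sep 27.
Subtract 7 hours and 25 minutes → departure 3:20 AM UTC on Sep 27.
Shanghai is UTC+8:00: 3:20 AM + 8:00 = 11:20 AM on Sep 27.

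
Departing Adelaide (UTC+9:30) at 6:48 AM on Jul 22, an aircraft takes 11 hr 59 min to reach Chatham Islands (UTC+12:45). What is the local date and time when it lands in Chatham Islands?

Chatham Islands is 3:15 ahead of Adelaide.
After 11 hours and 59 minutes it is 6:47 PM in Adelaide.
Shift by the zone difference: 6:47 PM + 3:15 = 10:02 PM on Jul 22 in Chatham Islands.

10:02 PM on Jul 22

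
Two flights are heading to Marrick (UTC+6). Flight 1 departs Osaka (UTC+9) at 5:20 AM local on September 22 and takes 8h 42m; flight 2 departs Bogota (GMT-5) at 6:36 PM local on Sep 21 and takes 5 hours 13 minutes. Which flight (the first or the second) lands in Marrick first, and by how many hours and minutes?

the second, by 13 minutes

Flight 1 in UTC: 5:20 AM − 9:00 = 8:20 PM on Sep 21.
+8 hours and 42 minutes → arrive 5:02 AM UTC on Sep 22.
Flight 2 in UTC: 6:36 PM + 5:00 = 11:36 PM on Sep 21.
+5 hours and 13 minutes → arrive 4:49 AM UTC on Sep 22.
Flight 2 lands earlier by 13 minutes.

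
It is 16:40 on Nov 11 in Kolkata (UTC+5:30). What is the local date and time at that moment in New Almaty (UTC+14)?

01:10 on November 12

In UTC: 16:40 − 5:30 = 11:10 on Nov 11.
New Almaty is UTC+14:00: 11:10 + 14:00 = 01:10 on Nov 12.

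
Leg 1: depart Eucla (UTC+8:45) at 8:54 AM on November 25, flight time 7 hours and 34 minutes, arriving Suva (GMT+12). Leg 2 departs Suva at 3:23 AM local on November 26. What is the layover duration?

7 hours 40 minutes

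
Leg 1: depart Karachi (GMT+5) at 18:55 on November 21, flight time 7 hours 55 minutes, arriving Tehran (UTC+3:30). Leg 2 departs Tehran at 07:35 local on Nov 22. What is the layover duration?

6 hours 15 minutes

Convert departure to UTC: 18:55 − 5:00 = 13:55 UTC on Nov 21.
Add 7 hours and 55 minutes flight time → 21:50 UTC.
Tehran is UTC+3:30, so local arrival = 21:50 + 3:30 = 01:20 on Nov 22.
Layover = 07:35 − 01:20 = 6 hours 15 minutes.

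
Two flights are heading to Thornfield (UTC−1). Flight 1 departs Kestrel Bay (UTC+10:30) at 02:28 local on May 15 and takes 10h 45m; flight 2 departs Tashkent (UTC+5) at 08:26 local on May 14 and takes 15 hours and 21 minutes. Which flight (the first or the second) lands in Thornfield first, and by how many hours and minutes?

Flight 1 in UTC: 02:28 − 10:30 = 15:58 on May 14.
+10 hours 45 minutes → arrive 02:43 UTC on May 15.
Flight 2 in UTC: 08:26 − 5:00 = 03:26 on May 14.
+15 hours 21 minutes → arrive 18:47 UTC on May 14.
Flight 2 lands earlier by 7 hours 56 minutes.

the second, by 7 hours 56 minutes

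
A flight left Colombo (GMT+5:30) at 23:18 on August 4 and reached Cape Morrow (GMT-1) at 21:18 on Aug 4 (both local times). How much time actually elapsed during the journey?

Departure in UTC: 23:18 − 5:30 = 17:48 on Aug 4.
Arrival in UTC: 21:18 + 1:00 = 22:18 on Aug 4.
Elapsed = 22:18 − 17:48 = 4 hours 30 minutes.

4 hours 30 minutes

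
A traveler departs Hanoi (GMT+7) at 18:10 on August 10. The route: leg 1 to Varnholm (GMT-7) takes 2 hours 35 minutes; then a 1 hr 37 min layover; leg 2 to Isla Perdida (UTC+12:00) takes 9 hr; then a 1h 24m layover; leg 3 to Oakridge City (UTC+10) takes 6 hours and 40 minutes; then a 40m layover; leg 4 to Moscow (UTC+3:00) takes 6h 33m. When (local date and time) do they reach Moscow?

Convert departure to UTC: 18:10 − 7:00 = 11:10 UTC on Aug 10.
Add 2 hours 35 minutes leg 1 → 13:45 UTC.
Add 1 hour 37 minutes layover in Varnholm → 15:22 UTC.
Add 9 hours leg 2 → 00:22 UTC (Aug 11).
Add 1 hour 24 minutes layover in Isla Perdida → 01:46 UTC.
Add 6 hours 40 minutes leg 3 → 08:26 UTC.
Add 40 minutes layover in Oakridge City → 09:06 UTC.
Add 6 hours 33 minutes leg 4 → 15:39 UTC.
Moscow is UTC+3:00, so local arrival = 15:39 + 3:00 = 18:39 on Aug 11.

18:39 on August 11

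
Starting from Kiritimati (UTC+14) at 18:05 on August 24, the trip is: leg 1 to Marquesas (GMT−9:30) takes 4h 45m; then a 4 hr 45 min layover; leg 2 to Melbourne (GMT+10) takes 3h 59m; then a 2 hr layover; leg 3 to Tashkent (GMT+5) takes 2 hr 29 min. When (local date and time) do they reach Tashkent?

03:03 on August 25

Convert departure to UTC: 18:05 − 14:00 = 04:05 UTC on Aug 24.
Add 4 hours and 45 minutes leg 1 → 08:50 UTC.
Add 4 hours and 45 minutes layover in Marquesas → 13:35 UTC.
Add 3 hours and 59 minutes leg 2 → 17:34 UTC.
Add 2 hours layover in Melbourne → 19:34 UTC.
Add 2 hours 29 minutes leg 3 → 22:03 UTC.
Tashkent is UTC+5:00, so local arrival = 22:03 + 5:00 = 03:03 on Aug 25.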